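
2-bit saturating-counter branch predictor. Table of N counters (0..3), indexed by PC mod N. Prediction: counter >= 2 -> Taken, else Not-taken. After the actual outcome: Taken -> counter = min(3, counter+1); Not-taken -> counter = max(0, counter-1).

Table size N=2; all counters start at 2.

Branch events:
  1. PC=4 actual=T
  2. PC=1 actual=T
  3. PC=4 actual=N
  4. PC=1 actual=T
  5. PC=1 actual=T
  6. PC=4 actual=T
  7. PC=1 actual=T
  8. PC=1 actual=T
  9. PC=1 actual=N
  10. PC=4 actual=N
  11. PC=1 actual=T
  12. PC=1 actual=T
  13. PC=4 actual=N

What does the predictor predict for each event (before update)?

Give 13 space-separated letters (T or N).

Answer: T T T T T T T T T T T T T

Derivation:
Ev 1: PC=4 idx=0 pred=T actual=T -> ctr[0]=3
Ev 2: PC=1 idx=1 pred=T actual=T -> ctr[1]=3
Ev 3: PC=4 idx=0 pred=T actual=N -> ctr[0]=2
Ev 4: PC=1 idx=1 pred=T actual=T -> ctr[1]=3
Ev 5: PC=1 idx=1 pred=T actual=T -> ctr[1]=3
Ev 6: PC=4 idx=0 pred=T actual=T -> ctr[0]=3
Ev 7: PC=1 idx=1 pred=T actual=T -> ctr[1]=3
Ev 8: PC=1 idx=1 pred=T actual=T -> ctr[1]=3
Ev 9: PC=1 idx=1 pred=T actual=N -> ctr[1]=2
Ev 10: PC=4 idx=0 pred=T actual=N -> ctr[0]=2
Ev 11: PC=1 idx=1 pred=T actual=T -> ctr[1]=3
Ev 12: PC=1 idx=1 pred=T actual=T -> ctr[1]=3
Ev 13: PC=4 idx=0 pred=T actual=N -> ctr[0]=1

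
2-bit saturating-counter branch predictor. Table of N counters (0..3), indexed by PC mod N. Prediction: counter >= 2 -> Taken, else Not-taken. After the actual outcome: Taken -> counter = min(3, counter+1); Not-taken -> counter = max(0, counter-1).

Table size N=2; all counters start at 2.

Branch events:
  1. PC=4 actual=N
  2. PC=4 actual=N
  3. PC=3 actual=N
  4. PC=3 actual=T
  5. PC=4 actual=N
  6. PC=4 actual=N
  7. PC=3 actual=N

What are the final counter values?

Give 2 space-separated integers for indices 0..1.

Ev 1: PC=4 idx=0 pred=T actual=N -> ctr[0]=1
Ev 2: PC=4 idx=0 pred=N actual=N -> ctr[0]=0
Ev 3: PC=3 idx=1 pred=T actual=N -> ctr[1]=1
Ev 4: PC=3 idx=1 pred=N actual=T -> ctr[1]=2
Ev 5: PC=4 idx=0 pred=N actual=N -> ctr[0]=0
Ev 6: PC=4 idx=0 pred=N actual=N -> ctr[0]=0
Ev 7: PC=3 idx=1 pred=T actual=N -> ctr[1]=1

Answer: 0 1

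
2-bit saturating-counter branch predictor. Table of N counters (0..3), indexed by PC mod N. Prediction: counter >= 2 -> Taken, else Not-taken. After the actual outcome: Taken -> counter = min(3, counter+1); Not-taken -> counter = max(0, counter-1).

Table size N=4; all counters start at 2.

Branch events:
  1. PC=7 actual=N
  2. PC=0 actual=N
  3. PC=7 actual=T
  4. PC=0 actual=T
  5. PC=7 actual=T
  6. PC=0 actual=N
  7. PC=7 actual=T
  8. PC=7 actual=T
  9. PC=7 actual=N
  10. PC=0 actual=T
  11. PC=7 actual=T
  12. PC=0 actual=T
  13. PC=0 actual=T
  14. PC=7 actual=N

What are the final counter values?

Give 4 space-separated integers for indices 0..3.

Ev 1: PC=7 idx=3 pred=T actual=N -> ctr[3]=1
Ev 2: PC=0 idx=0 pred=T actual=N -> ctr[0]=1
Ev 3: PC=7 idx=3 pred=N actual=T -> ctr[3]=2
Ev 4: PC=0 idx=0 pred=N actual=T -> ctr[0]=2
Ev 5: PC=7 idx=3 pred=T actual=T -> ctr[3]=3
Ev 6: PC=0 idx=0 pred=T actual=N -> ctr[0]=1
Ev 7: PC=7 idx=3 pred=T actual=T -> ctr[3]=3
Ev 8: PC=7 idx=3 pred=T actual=T -> ctr[3]=3
Ev 9: PC=7 idx=3 pred=T actual=N -> ctr[3]=2
Ev 10: PC=0 idx=0 pred=N actual=T -> ctr[0]=2
Ev 11: PC=7 idx=3 pred=T actual=T -> ctr[3]=3
Ev 12: PC=0 idx=0 pred=T actual=T -> ctr[0]=3
Ev 13: PC=0 idx=0 pred=T actual=T -> ctr[0]=3
Ev 14: PC=7 idx=3 pred=T actual=N -> ctr[3]=2

Answer: 3 2 2 2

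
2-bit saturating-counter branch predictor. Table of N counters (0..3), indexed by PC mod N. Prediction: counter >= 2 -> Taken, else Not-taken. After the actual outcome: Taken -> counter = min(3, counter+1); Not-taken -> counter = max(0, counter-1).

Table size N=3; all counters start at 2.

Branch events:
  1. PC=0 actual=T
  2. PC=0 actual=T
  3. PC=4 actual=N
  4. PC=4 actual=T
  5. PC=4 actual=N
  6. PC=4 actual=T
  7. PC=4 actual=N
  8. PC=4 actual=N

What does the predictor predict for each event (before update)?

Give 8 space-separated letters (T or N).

Answer: T T T N T N T N

Derivation:
Ev 1: PC=0 idx=0 pred=T actual=T -> ctr[0]=3
Ev 2: PC=0 idx=0 pred=T actual=T -> ctr[0]=3
Ev 3: PC=4 idx=1 pred=T actual=N -> ctr[1]=1
Ev 4: PC=4 idx=1 pred=N actual=T -> ctr[1]=2
Ev 5: PC=4 idx=1 pred=T actual=N -> ctr[1]=1
Ev 6: PC=4 idx=1 pred=N actual=T -> ctr[1]=2
Ev 7: PC=4 idx=1 pred=T actual=N -> ctr[1]=1
Ev 8: PC=4 idx=1 pred=N actual=N -> ctr[1]=0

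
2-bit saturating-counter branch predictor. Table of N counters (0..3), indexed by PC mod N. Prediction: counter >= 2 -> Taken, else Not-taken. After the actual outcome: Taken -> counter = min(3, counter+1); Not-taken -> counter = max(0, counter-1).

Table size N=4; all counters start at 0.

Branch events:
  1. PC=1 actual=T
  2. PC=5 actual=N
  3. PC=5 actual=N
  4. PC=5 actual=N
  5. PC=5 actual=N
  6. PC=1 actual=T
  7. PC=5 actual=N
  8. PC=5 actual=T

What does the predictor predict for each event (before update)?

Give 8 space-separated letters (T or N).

Ev 1: PC=1 idx=1 pred=N actual=T -> ctr[1]=1
Ev 2: PC=5 idx=1 pred=N actual=N -> ctr[1]=0
Ev 3: PC=5 idx=1 pred=N actual=N -> ctr[1]=0
Ev 4: PC=5 idx=1 pred=N actual=N -> ctr[1]=0
Ev 5: PC=5 idx=1 pred=N actual=N -> ctr[1]=0
Ev 6: PC=1 idx=1 pred=N actual=T -> ctr[1]=1
Ev 7: PC=5 idx=1 pred=N actual=N -> ctr[1]=0
Ev 8: PC=5 idx=1 pred=N actual=T -> ctr[1]=1

Answer: N N N N N N N N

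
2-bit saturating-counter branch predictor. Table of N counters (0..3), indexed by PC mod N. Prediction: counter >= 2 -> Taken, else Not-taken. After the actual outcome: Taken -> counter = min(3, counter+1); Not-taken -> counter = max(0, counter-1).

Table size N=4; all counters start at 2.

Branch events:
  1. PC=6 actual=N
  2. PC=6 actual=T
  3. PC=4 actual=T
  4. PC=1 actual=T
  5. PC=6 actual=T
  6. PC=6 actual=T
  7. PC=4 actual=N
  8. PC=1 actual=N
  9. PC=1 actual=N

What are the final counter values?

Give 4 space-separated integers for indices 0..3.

Ev 1: PC=6 idx=2 pred=T actual=N -> ctr[2]=1
Ev 2: PC=6 idx=2 pred=N actual=T -> ctr[2]=2
Ev 3: PC=4 idx=0 pred=T actual=T -> ctr[0]=3
Ev 4: PC=1 idx=1 pred=T actual=T -> ctr[1]=3
Ev 5: PC=6 idx=2 pred=T actual=T -> ctr[2]=3
Ev 6: PC=6 idx=2 pred=T actual=T -> ctr[2]=3
Ev 7: PC=4 idx=0 pred=T actual=N -> ctr[0]=2
Ev 8: PC=1 idx=1 pred=T actual=N -> ctr[1]=2
Ev 9: PC=1 idx=1 pred=T actual=N -> ctr[1]=1

Answer: 2 1 3 2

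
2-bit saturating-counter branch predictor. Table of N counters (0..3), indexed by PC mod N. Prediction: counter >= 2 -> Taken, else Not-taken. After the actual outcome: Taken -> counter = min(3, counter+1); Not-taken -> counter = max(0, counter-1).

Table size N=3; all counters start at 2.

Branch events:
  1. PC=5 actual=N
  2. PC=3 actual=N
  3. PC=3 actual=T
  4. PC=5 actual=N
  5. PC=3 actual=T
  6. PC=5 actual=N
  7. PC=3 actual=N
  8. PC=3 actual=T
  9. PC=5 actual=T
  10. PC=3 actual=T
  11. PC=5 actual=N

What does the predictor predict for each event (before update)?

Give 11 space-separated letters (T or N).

Answer: T T N N T N T T N T N

Derivation:
Ev 1: PC=5 idx=2 pred=T actual=N -> ctr[2]=1
Ev 2: PC=3 idx=0 pred=T actual=N -> ctr[0]=1
Ev 3: PC=3 idx=0 pred=N actual=T -> ctr[0]=2
Ev 4: PC=5 idx=2 pred=N actual=N -> ctr[2]=0
Ev 5: PC=3 idx=0 pred=T actual=T -> ctr[0]=3
Ev 6: PC=5 idx=2 pred=N actual=N -> ctr[2]=0
Ev 7: PC=3 idx=0 pred=T actual=N -> ctr[0]=2
Ev 8: PC=3 idx=0 pred=T actual=T -> ctr[0]=3
Ev 9: PC=5 idx=2 pred=N actual=T -> ctr[2]=1
Ev 10: PC=3 idx=0 pred=T actual=T -> ctr[0]=3
Ev 11: PC=5 idx=2 pred=N actual=N -> ctr[2]=0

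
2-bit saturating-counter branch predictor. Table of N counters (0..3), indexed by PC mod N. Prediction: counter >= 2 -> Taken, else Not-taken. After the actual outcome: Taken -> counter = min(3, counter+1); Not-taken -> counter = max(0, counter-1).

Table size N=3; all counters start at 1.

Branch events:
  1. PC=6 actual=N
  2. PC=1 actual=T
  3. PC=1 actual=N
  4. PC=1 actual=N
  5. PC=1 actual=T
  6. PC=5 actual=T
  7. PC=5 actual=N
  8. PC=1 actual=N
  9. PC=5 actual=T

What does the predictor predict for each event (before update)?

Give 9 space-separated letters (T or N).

Ev 1: PC=6 idx=0 pred=N actual=N -> ctr[0]=0
Ev 2: PC=1 idx=1 pred=N actual=T -> ctr[1]=2
Ev 3: PC=1 idx=1 pred=T actual=N -> ctr[1]=1
Ev 4: PC=1 idx=1 pred=N actual=N -> ctr[1]=0
Ev 5: PC=1 idx=1 pred=N actual=T -> ctr[1]=1
Ev 6: PC=5 idx=2 pred=N actual=T -> ctr[2]=2
Ev 7: PC=5 idx=2 pred=T actual=N -> ctr[2]=1
Ev 8: PC=1 idx=1 pred=N actual=N -> ctr[1]=0
Ev 9: PC=5 idx=2 pred=N actual=T -> ctr[2]=2

Answer: N N T N N N T N N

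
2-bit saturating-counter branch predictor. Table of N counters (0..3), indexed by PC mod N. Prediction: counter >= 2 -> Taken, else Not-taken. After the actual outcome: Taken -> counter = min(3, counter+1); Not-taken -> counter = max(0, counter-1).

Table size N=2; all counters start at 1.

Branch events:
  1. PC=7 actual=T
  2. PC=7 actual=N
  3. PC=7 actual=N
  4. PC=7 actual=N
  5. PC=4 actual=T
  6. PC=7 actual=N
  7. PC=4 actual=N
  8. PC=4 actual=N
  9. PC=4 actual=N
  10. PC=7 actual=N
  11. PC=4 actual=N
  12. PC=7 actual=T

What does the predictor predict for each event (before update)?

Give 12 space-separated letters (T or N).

Ev 1: PC=7 idx=1 pred=N actual=T -> ctr[1]=2
Ev 2: PC=7 idx=1 pred=T actual=N -> ctr[1]=1
Ev 3: PC=7 idx=1 pred=N actual=N -> ctr[1]=0
Ev 4: PC=7 idx=1 pred=N actual=N -> ctr[1]=0
Ev 5: PC=4 idx=0 pred=N actual=T -> ctr[0]=2
Ev 6: PC=7 idx=1 pred=N actual=N -> ctr[1]=0
Ev 7: PC=4 idx=0 pred=T actual=N -> ctr[0]=1
Ev 8: PC=4 idx=0 pred=N actual=N -> ctr[0]=0
Ev 9: PC=4 idx=0 pred=N actual=N -> ctr[0]=0
Ev 10: PC=7 idx=1 pred=N actual=N -> ctr[1]=0
Ev 11: PC=4 idx=0 pred=N actual=N -> ctr[0]=0
Ev 12: PC=7 idx=1 pred=N actual=T -> ctr[1]=1

Answer: N T N N N N T N N N N N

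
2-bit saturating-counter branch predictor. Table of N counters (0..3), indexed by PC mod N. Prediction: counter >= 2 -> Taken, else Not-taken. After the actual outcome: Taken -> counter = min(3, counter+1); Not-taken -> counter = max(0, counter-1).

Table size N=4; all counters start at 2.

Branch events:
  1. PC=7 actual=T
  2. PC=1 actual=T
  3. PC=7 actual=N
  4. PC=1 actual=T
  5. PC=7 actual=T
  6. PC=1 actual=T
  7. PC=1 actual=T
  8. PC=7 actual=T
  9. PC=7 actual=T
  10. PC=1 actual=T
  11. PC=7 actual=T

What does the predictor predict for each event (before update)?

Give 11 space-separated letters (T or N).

Answer: T T T T T T T T T T T

Derivation:
Ev 1: PC=7 idx=3 pred=T actual=T -> ctr[3]=3
Ev 2: PC=1 idx=1 pred=T actual=T -> ctr[1]=3
Ev 3: PC=7 idx=3 pred=T actual=N -> ctr[3]=2
Ev 4: PC=1 idx=1 pred=T actual=T -> ctr[1]=3
Ev 5: PC=7 idx=3 pred=T actual=T -> ctr[3]=3
Ev 6: PC=1 idx=1 pred=T actual=T -> ctr[1]=3
Ev 7: PC=1 idx=1 pred=T actual=T -> ctr[1]=3
Ev 8: PC=7 idx=3 pred=T actual=T -> ctr[3]=3
Ev 9: PC=7 idx=3 pred=T actual=T -> ctr[3]=3
Ev 10: PC=1 idx=1 pred=T actual=T -> ctr[1]=3
Ev 11: PC=7 idx=3 pred=T actual=T -> ctr[3]=3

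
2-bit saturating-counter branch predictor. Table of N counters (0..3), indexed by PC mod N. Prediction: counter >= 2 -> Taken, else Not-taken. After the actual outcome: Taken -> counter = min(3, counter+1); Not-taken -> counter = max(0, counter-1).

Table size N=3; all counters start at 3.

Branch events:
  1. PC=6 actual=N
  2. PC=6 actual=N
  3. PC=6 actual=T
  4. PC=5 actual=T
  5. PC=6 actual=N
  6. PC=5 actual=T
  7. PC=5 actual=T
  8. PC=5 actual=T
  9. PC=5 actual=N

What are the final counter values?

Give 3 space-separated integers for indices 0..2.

Answer: 1 3 2

Derivation:
Ev 1: PC=6 idx=0 pred=T actual=N -> ctr[0]=2
Ev 2: PC=6 idx=0 pred=T actual=N -> ctr[0]=1
Ev 3: PC=6 idx=0 pred=N actual=T -> ctr[0]=2
Ev 4: PC=5 idx=2 pred=T actual=T -> ctr[2]=3
Ev 5: PC=6 idx=0 pred=T actual=N -> ctr[0]=1
Ev 6: PC=5 idx=2 pred=T actual=T -> ctr[2]=3
Ev 7: PC=5 idx=2 pred=T actual=T -> ctr[2]=3
Ev 8: PC=5 idx=2 pred=T actual=T -> ctr[2]=3
Ev 9: PC=5 idx=2 pred=T actual=N -> ctr[2]=2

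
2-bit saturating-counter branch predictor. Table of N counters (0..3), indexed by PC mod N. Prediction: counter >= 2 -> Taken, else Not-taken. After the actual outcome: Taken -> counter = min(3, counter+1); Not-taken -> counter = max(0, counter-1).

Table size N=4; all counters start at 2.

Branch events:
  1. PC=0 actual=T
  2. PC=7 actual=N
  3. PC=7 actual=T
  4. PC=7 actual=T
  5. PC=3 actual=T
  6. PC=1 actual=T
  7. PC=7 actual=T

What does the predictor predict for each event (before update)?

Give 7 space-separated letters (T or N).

Answer: T T N T T T T

Derivation:
Ev 1: PC=0 idx=0 pred=T actual=T -> ctr[0]=3
Ev 2: PC=7 idx=3 pred=T actual=N -> ctr[3]=1
Ev 3: PC=7 idx=3 pred=N actual=T -> ctr[3]=2
Ev 4: PC=7 idx=3 pred=T actual=T -> ctr[3]=3
Ev 5: PC=3 idx=3 pred=T actual=T -> ctr[3]=3
Ev 6: PC=1 idx=1 pred=T actual=T -> ctr[1]=3
Ev 7: PC=7 idx=3 pred=T actual=T -> ctr[3]=3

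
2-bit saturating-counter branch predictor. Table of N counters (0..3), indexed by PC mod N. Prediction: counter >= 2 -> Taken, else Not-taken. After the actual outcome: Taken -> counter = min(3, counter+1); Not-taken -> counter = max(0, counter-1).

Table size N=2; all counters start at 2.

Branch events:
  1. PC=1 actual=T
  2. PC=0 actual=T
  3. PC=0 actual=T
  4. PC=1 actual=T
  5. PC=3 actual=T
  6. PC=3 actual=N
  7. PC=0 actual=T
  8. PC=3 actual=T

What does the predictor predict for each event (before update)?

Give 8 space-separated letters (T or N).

Ev 1: PC=1 idx=1 pred=T actual=T -> ctr[1]=3
Ev 2: PC=0 idx=0 pred=T actual=T -> ctr[0]=3
Ev 3: PC=0 idx=0 pred=T actual=T -> ctr[0]=3
Ev 4: PC=1 idx=1 pred=T actual=T -> ctr[1]=3
Ev 5: PC=3 idx=1 pred=T actual=T -> ctr[1]=3
Ev 6: PC=3 idx=1 pred=T actual=N -> ctr[1]=2
Ev 7: PC=0 idx=0 pred=T actual=T -> ctr[0]=3
Ev 8: PC=3 idx=1 pred=T actual=T -> ctr[1]=3

Answer: T T T T T T T T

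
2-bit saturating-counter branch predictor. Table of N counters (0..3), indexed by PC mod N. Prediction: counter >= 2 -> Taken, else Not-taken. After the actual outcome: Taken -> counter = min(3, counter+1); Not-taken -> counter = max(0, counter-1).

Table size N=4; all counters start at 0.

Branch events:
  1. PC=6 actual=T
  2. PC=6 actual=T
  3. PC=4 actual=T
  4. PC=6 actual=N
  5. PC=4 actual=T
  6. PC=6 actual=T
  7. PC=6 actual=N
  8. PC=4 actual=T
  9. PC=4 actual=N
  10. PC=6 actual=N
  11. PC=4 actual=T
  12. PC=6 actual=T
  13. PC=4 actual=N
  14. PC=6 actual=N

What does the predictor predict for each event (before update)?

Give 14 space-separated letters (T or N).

Ev 1: PC=6 idx=2 pred=N actual=T -> ctr[2]=1
Ev 2: PC=6 idx=2 pred=N actual=T -> ctr[2]=2
Ev 3: PC=4 idx=0 pred=N actual=T -> ctr[0]=1
Ev 4: PC=6 idx=2 pred=T actual=N -> ctr[2]=1
Ev 5: PC=4 idx=0 pred=N actual=T -> ctr[0]=2
Ev 6: PC=6 idx=2 pred=N actual=T -> ctr[2]=2
Ev 7: PC=6 idx=2 pred=T actual=N -> ctr[2]=1
Ev 8: PC=4 idx=0 pred=T actual=T -> ctr[0]=3
Ev 9: PC=4 idx=0 pred=T actual=N -> ctr[0]=2
Ev 10: PC=6 idx=2 pred=N actual=N -> ctr[2]=0
Ev 11: PC=4 idx=0 pred=T actual=T -> ctr[0]=3
Ev 12: PC=6 idx=2 pred=N actual=T -> ctr[2]=1
Ev 13: PC=4 idx=0 pred=T actual=N -> ctr[0]=2
Ev 14: PC=6 idx=2 pred=N actual=N -> ctr[2]=0

Answer: N N N T N N T T T N T N T N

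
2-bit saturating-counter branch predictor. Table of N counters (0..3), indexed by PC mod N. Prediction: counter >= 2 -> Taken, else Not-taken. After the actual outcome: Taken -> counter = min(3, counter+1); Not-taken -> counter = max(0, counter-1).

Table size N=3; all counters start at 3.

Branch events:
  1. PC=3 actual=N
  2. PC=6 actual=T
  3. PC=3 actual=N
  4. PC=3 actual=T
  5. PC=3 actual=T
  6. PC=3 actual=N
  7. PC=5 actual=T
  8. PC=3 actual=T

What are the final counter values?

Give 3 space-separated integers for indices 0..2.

Ev 1: PC=3 idx=0 pred=T actual=N -> ctr[0]=2
Ev 2: PC=6 idx=0 pred=T actual=T -> ctr[0]=3
Ev 3: PC=3 idx=0 pred=T actual=N -> ctr[0]=2
Ev 4: PC=3 idx=0 pred=T actual=T -> ctr[0]=3
Ev 5: PC=3 idx=0 pred=T actual=T -> ctr[0]=3
Ev 6: PC=3 idx=0 pred=T actual=N -> ctr[0]=2
Ev 7: PC=5 idx=2 pred=T actual=T -> ctr[2]=3
Ev 8: PC=3 idx=0 pred=T actual=T -> ctr[0]=3

Answer: 3 3 3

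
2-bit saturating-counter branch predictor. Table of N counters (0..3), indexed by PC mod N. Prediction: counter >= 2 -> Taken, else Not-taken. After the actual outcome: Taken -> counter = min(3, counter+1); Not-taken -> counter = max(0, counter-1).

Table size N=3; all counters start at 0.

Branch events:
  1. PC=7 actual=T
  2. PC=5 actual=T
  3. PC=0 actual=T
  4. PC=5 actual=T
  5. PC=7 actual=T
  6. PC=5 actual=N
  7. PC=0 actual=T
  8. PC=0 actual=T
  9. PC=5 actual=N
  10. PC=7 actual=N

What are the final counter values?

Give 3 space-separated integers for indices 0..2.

Answer: 3 1 0

Derivation:
Ev 1: PC=7 idx=1 pred=N actual=T -> ctr[1]=1
Ev 2: PC=5 idx=2 pred=N actual=T -> ctr[2]=1
Ev 3: PC=0 idx=0 pred=N actual=T -> ctr[0]=1
Ev 4: PC=5 idx=2 pred=N actual=T -> ctr[2]=2
Ev 5: PC=7 idx=1 pred=N actual=T -> ctr[1]=2
Ev 6: PC=5 idx=2 pred=T actual=N -> ctr[2]=1
Ev 7: PC=0 idx=0 pred=N actual=T -> ctr[0]=2
Ev 8: PC=0 idx=0 pred=T actual=T -> ctr[0]=3
Ev 9: PC=5 idx=2 pred=N actual=N -> ctr[2]=0
Ev 10: PC=7 idx=1 pred=T actual=N -> ctr[1]=1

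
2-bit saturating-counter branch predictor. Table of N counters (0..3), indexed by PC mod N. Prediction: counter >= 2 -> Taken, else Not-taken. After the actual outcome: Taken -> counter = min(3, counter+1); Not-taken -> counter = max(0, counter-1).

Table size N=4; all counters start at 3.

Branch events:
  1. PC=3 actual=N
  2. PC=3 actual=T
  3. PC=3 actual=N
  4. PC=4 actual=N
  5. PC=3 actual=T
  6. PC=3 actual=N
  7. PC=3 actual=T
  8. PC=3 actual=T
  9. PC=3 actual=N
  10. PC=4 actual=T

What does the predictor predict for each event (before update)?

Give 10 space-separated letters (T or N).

Ev 1: PC=3 idx=3 pred=T actual=N -> ctr[3]=2
Ev 2: PC=3 idx=3 pred=T actual=T -> ctr[3]=3
Ev 3: PC=3 idx=3 pred=T actual=N -> ctr[3]=2
Ev 4: PC=4 idx=0 pred=T actual=N -> ctr[0]=2
Ev 5: PC=3 idx=3 pred=T actual=T -> ctr[3]=3
Ev 6: PC=3 idx=3 pred=T actual=N -> ctr[3]=2
Ev 7: PC=3 idx=3 pred=T actual=T -> ctr[3]=3
Ev 8: PC=3 idx=3 pred=T actual=T -> ctr[3]=3
Ev 9: PC=3 idx=3 pred=T actual=N -> ctr[3]=2
Ev 10: PC=4 idx=0 pred=T actual=T -> ctr[0]=3

Answer: T T T T T T T T T T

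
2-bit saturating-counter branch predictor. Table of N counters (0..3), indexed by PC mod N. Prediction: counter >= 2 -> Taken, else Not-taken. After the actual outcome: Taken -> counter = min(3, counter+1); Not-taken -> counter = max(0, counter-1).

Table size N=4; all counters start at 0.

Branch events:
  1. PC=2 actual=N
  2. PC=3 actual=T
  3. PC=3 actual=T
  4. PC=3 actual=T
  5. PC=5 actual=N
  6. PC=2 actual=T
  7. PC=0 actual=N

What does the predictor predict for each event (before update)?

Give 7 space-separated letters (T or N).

Answer: N N N T N N N

Derivation:
Ev 1: PC=2 idx=2 pred=N actual=N -> ctr[2]=0
Ev 2: PC=3 idx=3 pred=N actual=T -> ctr[3]=1
Ev 3: PC=3 idx=3 pred=N actual=T -> ctr[3]=2
Ev 4: PC=3 idx=3 pred=T actual=T -> ctr[3]=3
Ev 5: PC=5 idx=1 pred=N actual=N -> ctr[1]=0
Ev 6: PC=2 idx=2 pred=N actual=T -> ctr[2]=1
Ev 7: PC=0 idx=0 pred=N actual=N -> ctr[0]=0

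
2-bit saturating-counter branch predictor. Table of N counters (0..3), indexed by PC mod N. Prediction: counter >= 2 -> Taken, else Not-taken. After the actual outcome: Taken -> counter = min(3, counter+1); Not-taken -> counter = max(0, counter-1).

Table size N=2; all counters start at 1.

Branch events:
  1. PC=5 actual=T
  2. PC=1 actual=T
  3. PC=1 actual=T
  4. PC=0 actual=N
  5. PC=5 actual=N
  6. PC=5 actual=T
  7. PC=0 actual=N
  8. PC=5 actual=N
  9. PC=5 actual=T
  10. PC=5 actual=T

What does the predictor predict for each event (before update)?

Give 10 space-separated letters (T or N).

Answer: N T T N T T N T T T

Derivation:
Ev 1: PC=5 idx=1 pred=N actual=T -> ctr[1]=2
Ev 2: PC=1 idx=1 pred=T actual=T -> ctr[1]=3
Ev 3: PC=1 idx=1 pred=T actual=T -> ctr[1]=3
Ev 4: PC=0 idx=0 pred=N actual=N -> ctr[0]=0
Ev 5: PC=5 idx=1 pred=T actual=N -> ctr[1]=2
Ev 6: PC=5 idx=1 pred=T actual=T -> ctr[1]=3
Ev 7: PC=0 idx=0 pred=N actual=N -> ctr[0]=0
Ev 8: PC=5 idx=1 pred=T actual=N -> ctr[1]=2
Ev 9: PC=5 idx=1 pred=T actual=T -> ctr[1]=3
Ev 10: PC=5 idx=1 pred=T actual=T -> ctr[1]=3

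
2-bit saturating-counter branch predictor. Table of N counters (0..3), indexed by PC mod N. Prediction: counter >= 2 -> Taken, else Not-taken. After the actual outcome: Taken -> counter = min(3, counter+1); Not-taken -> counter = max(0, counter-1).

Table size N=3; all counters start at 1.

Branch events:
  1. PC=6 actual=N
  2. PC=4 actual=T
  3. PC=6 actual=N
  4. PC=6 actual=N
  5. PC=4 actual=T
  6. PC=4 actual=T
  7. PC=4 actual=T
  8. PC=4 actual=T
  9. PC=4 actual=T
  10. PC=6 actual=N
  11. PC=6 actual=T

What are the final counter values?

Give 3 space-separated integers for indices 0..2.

Ev 1: PC=6 idx=0 pred=N actual=N -> ctr[0]=0
Ev 2: PC=4 idx=1 pred=N actual=T -> ctr[1]=2
Ev 3: PC=6 idx=0 pred=N actual=N -> ctr[0]=0
Ev 4: PC=6 idx=0 pred=N actual=N -> ctr[0]=0
Ev 5: PC=4 idx=1 pred=T actual=T -> ctr[1]=3
Ev 6: PC=4 idx=1 pred=T actual=T -> ctr[1]=3
Ev 7: PC=4 idx=1 pred=T actual=T -> ctr[1]=3
Ev 8: PC=4 idx=1 pred=T actual=T -> ctr[1]=3
Ev 9: PC=4 idx=1 pred=T actual=T -> ctr[1]=3
Ev 10: PC=6 idx=0 pred=N actual=N -> ctr[0]=0
Ev 11: PC=6 idx=0 pred=N actual=T -> ctr[0]=1

Answer: 1 3 1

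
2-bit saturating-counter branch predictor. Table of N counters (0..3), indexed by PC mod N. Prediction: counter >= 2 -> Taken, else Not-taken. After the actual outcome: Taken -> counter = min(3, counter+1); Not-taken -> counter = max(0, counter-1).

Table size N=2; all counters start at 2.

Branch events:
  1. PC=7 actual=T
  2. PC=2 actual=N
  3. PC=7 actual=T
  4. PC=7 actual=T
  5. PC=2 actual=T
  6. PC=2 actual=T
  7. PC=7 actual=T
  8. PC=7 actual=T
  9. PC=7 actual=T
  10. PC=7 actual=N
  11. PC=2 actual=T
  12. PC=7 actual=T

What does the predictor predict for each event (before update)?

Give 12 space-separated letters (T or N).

Ev 1: PC=7 idx=1 pred=T actual=T -> ctr[1]=3
Ev 2: PC=2 idx=0 pred=T actual=N -> ctr[0]=1
Ev 3: PC=7 idx=1 pred=T actual=T -> ctr[1]=3
Ev 4: PC=7 idx=1 pred=T actual=T -> ctr[1]=3
Ev 5: PC=2 idx=0 pred=N actual=T -> ctr[0]=2
Ev 6: PC=2 idx=0 pred=T actual=T -> ctr[0]=3
Ev 7: PC=7 idx=1 pred=T actual=T -> ctr[1]=3
Ev 8: PC=7 idx=1 pred=T actual=T -> ctr[1]=3
Ev 9: PC=7 idx=1 pred=T actual=T -> ctr[1]=3
Ev 10: PC=7 idx=1 pred=T actual=N -> ctr[1]=2
Ev 11: PC=2 idx=0 pred=T actual=T -> ctr[0]=3
Ev 12: PC=7 idx=1 pred=T actual=T -> ctr[1]=3

Answer: T T T T N T T T T T T T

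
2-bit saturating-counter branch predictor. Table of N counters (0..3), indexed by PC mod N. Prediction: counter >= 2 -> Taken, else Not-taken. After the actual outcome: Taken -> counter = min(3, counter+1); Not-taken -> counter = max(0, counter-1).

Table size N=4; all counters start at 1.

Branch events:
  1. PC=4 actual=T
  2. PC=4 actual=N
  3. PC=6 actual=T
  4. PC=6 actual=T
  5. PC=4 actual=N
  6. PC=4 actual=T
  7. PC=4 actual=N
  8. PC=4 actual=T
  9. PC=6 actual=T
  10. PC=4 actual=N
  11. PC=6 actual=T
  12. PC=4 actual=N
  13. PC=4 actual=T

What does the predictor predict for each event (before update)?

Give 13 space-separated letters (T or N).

Ev 1: PC=4 idx=0 pred=N actual=T -> ctr[0]=2
Ev 2: PC=4 idx=0 pred=T actual=N -> ctr[0]=1
Ev 3: PC=6 idx=2 pred=N actual=T -> ctr[2]=2
Ev 4: PC=6 idx=2 pred=T actual=T -> ctr[2]=3
Ev 5: PC=4 idx=0 pred=N actual=N -> ctr[0]=0
Ev 6: PC=4 idx=0 pred=N actual=T -> ctr[0]=1
Ev 7: PC=4 idx=0 pred=N actual=N -> ctr[0]=0
Ev 8: PC=4 idx=0 pred=N actual=T -> ctr[0]=1
Ev 9: PC=6 idx=2 pred=T actual=T -> ctr[2]=3
Ev 10: PC=4 idx=0 pred=N actual=N -> ctr[0]=0
Ev 11: PC=6 idx=2 pred=T actual=T -> ctr[2]=3
Ev 12: PC=4 idx=0 pred=N actual=N -> ctr[0]=0
Ev 13: PC=4 idx=0 pred=N actual=T -> ctr[0]=1

Answer: N T N T N N N N T N T N N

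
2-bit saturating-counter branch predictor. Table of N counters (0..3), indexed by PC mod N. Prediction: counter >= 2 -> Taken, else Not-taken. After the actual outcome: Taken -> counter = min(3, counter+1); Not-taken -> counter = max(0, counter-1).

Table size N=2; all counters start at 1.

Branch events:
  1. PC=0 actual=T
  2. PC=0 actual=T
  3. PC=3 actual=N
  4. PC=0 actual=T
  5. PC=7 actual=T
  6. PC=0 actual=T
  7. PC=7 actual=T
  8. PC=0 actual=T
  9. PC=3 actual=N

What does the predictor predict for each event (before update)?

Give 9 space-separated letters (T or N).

Ev 1: PC=0 idx=0 pred=N actual=T -> ctr[0]=2
Ev 2: PC=0 idx=0 pred=T actual=T -> ctr[0]=3
Ev 3: PC=3 idx=1 pred=N actual=N -> ctr[1]=0
Ev 4: PC=0 idx=0 pred=T actual=T -> ctr[0]=3
Ev 5: PC=7 idx=1 pred=N actual=T -> ctr[1]=1
Ev 6: PC=0 idx=0 pred=T actual=T -> ctr[0]=3
Ev 7: PC=7 idx=1 pred=N actual=T -> ctr[1]=2
Ev 8: PC=0 idx=0 pred=T actual=T -> ctr[0]=3
Ev 9: PC=3 idx=1 pred=T actual=N -> ctr[1]=1

Answer: N T N T N T N T T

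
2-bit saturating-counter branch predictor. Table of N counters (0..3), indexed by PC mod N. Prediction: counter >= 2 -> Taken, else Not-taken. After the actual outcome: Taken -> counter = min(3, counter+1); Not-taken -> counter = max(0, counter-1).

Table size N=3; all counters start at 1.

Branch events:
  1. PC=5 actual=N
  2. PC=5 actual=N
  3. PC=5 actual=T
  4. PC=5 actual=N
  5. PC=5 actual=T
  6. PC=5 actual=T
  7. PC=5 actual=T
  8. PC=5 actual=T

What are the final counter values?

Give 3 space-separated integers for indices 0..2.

Ev 1: PC=5 idx=2 pred=N actual=N -> ctr[2]=0
Ev 2: PC=5 idx=2 pred=N actual=N -> ctr[2]=0
Ev 3: PC=5 idx=2 pred=N actual=T -> ctr[2]=1
Ev 4: PC=5 idx=2 pred=N actual=N -> ctr[2]=0
Ev 5: PC=5 idx=2 pred=N actual=T -> ctr[2]=1
Ev 6: PC=5 idx=2 pred=N actual=T -> ctr[2]=2
Ev 7: PC=5 idx=2 pred=T actual=T -> ctr[2]=3
Ev 8: PC=5 idx=2 pred=T actual=T -> ctr[2]=3

Answer: 1 1 3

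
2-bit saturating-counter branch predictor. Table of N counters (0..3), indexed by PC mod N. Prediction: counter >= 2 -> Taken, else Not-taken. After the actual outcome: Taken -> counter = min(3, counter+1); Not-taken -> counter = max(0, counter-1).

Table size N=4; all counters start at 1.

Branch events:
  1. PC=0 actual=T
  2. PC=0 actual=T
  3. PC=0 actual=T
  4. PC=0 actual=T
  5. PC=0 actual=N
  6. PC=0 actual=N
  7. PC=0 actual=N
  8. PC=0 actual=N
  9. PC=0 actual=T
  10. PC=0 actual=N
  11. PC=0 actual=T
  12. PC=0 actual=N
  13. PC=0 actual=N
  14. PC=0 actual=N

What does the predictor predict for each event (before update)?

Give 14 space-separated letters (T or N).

Answer: N T T T T T N N N N N N N N

Derivation:
Ev 1: PC=0 idx=0 pred=N actual=T -> ctr[0]=2
Ev 2: PC=0 idx=0 pred=T actual=T -> ctr[0]=3
Ev 3: PC=0 idx=0 pred=T actual=T -> ctr[0]=3
Ev 4: PC=0 idx=0 pred=T actual=T -> ctr[0]=3
Ev 5: PC=0 idx=0 pred=T actual=N -> ctr[0]=2
Ev 6: PC=0 idx=0 pred=T actual=N -> ctr[0]=1
Ev 7: PC=0 idx=0 pred=N actual=N -> ctr[0]=0
Ev 8: PC=0 idx=0 pred=N actual=N -> ctr[0]=0
Ev 9: PC=0 idx=0 pred=N actual=T -> ctr[0]=1
Ev 10: PC=0 idx=0 pred=N actual=N -> ctr[0]=0
Ev 11: PC=0 idx=0 pred=N actual=T -> ctr[0]=1
Ev 12: PC=0 idx=0 pred=N actual=N -> ctr[0]=0
Ev 13: PC=0 idx=0 pred=N actual=N -> ctr[0]=0
Ev 14: PC=0 idx=0 pred=N actual=N -> ctr[0]=0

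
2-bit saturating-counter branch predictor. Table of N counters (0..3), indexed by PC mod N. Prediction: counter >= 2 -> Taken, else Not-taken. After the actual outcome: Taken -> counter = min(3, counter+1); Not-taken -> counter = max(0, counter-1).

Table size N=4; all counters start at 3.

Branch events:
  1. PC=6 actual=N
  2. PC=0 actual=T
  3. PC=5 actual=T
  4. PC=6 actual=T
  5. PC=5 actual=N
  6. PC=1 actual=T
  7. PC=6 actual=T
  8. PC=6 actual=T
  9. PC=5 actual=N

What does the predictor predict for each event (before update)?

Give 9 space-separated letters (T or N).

Ev 1: PC=6 idx=2 pred=T actual=N -> ctr[2]=2
Ev 2: PC=0 idx=0 pred=T actual=T -> ctr[0]=3
Ev 3: PC=5 idx=1 pred=T actual=T -> ctr[1]=3
Ev 4: PC=6 idx=2 pred=T actual=T -> ctr[2]=3
Ev 5: PC=5 idx=1 pred=T actual=N -> ctr[1]=2
Ev 6: PC=1 idx=1 pred=T actual=T -> ctr[1]=3
Ev 7: PC=6 idx=2 pred=T actual=T -> ctr[2]=3
Ev 8: PC=6 idx=2 pred=T actual=T -> ctr[2]=3
Ev 9: PC=5 idx=1 pred=T actual=N -> ctr[1]=2

Answer: T T T T T T T T T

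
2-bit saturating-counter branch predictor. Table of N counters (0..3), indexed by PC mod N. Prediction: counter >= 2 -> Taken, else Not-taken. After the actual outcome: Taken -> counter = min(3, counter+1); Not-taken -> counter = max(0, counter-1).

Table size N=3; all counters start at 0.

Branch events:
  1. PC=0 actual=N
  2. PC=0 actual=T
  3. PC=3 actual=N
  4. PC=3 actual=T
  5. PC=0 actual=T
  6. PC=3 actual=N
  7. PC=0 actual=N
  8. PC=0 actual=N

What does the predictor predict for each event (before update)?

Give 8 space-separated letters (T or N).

Answer: N N N N N T N N

Derivation:
Ev 1: PC=0 idx=0 pred=N actual=N -> ctr[0]=0
Ev 2: PC=0 idx=0 pred=N actual=T -> ctr[0]=1
Ev 3: PC=3 idx=0 pred=N actual=N -> ctr[0]=0
Ev 4: PC=3 idx=0 pred=N actual=T -> ctr[0]=1
Ev 5: PC=0 idx=0 pred=N actual=T -> ctr[0]=2
Ev 6: PC=3 idx=0 pred=T actual=N -> ctr[0]=1
Ev 7: PC=0 idx=0 pred=N actual=N -> ctr[0]=0
Ev 8: PC=0 idx=0 pred=N actual=N -> ctr[0]=0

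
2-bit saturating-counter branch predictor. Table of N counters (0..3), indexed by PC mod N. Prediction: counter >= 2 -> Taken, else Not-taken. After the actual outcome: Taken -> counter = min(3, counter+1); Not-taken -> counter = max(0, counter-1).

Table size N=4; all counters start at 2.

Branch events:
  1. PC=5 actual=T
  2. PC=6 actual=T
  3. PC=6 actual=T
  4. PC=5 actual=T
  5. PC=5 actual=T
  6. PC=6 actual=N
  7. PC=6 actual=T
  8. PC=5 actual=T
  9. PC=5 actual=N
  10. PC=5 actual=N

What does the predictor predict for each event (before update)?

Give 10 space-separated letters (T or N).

Ev 1: PC=5 idx=1 pred=T actual=T -> ctr[1]=3
Ev 2: PC=6 idx=2 pred=T actual=T -> ctr[2]=3
Ev 3: PC=6 idx=2 pred=T actual=T -> ctr[2]=3
Ev 4: PC=5 idx=1 pred=T actual=T -> ctr[1]=3
Ev 5: PC=5 idx=1 pred=T actual=T -> ctr[1]=3
Ev 6: PC=6 idx=2 pred=T actual=N -> ctr[2]=2
Ev 7: PC=6 idx=2 pred=T actual=T -> ctr[2]=3
Ev 8: PC=5 idx=1 pred=T actual=T -> ctr[1]=3
Ev 9: PC=5 idx=1 pred=T actual=N -> ctr[1]=2
Ev 10: PC=5 idx=1 pred=T actual=N -> ctr[1]=1

Answer: T T T T T T T T T T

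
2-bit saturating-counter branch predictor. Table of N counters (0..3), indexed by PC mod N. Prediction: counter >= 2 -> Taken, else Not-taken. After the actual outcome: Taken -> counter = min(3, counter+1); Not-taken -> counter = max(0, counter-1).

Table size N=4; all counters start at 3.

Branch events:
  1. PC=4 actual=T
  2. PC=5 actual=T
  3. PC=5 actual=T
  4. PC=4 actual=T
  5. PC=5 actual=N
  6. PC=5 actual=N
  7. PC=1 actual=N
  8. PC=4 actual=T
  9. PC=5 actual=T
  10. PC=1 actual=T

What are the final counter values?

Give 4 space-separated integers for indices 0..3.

Answer: 3 2 3 3

Derivation:
Ev 1: PC=4 idx=0 pred=T actual=T -> ctr[0]=3
Ev 2: PC=5 idx=1 pred=T actual=T -> ctr[1]=3
Ev 3: PC=5 idx=1 pred=T actual=T -> ctr[1]=3
Ev 4: PC=4 idx=0 pred=T actual=T -> ctr[0]=3
Ev 5: PC=5 idx=1 pred=T actual=N -> ctr[1]=2
Ev 6: PC=5 idx=1 pred=T actual=N -> ctr[1]=1
Ev 7: PC=1 idx=1 pred=N actual=N -> ctr[1]=0
Ev 8: PC=4 idx=0 pred=T actual=T -> ctr[0]=3
Ev 9: PC=5 idx=1 pred=N actual=T -> ctr[1]=1
Ev 10: PC=1 idx=1 pred=N actual=T -> ctr[1]=2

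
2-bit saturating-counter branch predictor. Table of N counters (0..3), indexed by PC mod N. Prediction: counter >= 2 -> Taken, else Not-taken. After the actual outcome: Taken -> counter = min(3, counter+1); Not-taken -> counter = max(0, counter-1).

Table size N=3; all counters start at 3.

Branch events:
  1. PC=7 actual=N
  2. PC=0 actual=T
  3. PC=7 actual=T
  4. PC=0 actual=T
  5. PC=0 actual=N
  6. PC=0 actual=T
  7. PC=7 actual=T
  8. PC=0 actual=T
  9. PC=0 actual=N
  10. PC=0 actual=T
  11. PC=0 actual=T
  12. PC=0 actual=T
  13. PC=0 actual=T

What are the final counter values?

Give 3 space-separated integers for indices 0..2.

Ev 1: PC=7 idx=1 pred=T actual=N -> ctr[1]=2
Ev 2: PC=0 idx=0 pred=T actual=T -> ctr[0]=3
Ev 3: PC=7 idx=1 pred=T actual=T -> ctr[1]=3
Ev 4: PC=0 idx=0 pred=T actual=T -> ctr[0]=3
Ev 5: PC=0 idx=0 pred=T actual=N -> ctr[0]=2
Ev 6: PC=0 idx=0 pred=T actual=T -> ctr[0]=3
Ev 7: PC=7 idx=1 pred=T actual=T -> ctr[1]=3
Ev 8: PC=0 idx=0 pred=T actual=T -> ctr[0]=3
Ev 9: PC=0 idx=0 pred=T actual=N -> ctr[0]=2
Ev 10: PC=0 idx=0 pred=T actual=T -> ctr[0]=3
Ev 11: PC=0 idx=0 pred=T actual=T -> ctr[0]=3
Ev 12: PC=0 idx=0 pred=T actual=T -> ctr[0]=3
Ev 13: PC=0 idx=0 pred=T actual=T -> ctr[0]=3

Answer: 3 3 3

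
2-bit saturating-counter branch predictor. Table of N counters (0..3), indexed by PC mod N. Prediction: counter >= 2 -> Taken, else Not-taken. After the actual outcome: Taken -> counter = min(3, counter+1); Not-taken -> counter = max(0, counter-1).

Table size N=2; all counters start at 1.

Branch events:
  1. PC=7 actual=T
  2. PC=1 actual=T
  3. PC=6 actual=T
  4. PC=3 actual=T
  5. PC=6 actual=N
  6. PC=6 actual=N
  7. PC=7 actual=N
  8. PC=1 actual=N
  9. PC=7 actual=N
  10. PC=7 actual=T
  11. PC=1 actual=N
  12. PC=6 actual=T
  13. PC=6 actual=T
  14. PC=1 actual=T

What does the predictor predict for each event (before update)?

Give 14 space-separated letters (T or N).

Ev 1: PC=7 idx=1 pred=N actual=T -> ctr[1]=2
Ev 2: PC=1 idx=1 pred=T actual=T -> ctr[1]=3
Ev 3: PC=6 idx=0 pred=N actual=T -> ctr[0]=2
Ev 4: PC=3 idx=1 pred=T actual=T -> ctr[1]=3
Ev 5: PC=6 idx=0 pred=T actual=N -> ctr[0]=1
Ev 6: PC=6 idx=0 pred=N actual=N -> ctr[0]=0
Ev 7: PC=7 idx=1 pred=T actual=N -> ctr[1]=2
Ev 8: PC=1 idx=1 pred=T actual=N -> ctr[1]=1
Ev 9: PC=7 idx=1 pred=N actual=N -> ctr[1]=0
Ev 10: PC=7 idx=1 pred=N actual=T -> ctr[1]=1
Ev 11: PC=1 idx=1 pred=N actual=N -> ctr[1]=0
Ev 12: PC=6 idx=0 pred=N actual=T -> ctr[0]=1
Ev 13: PC=6 idx=0 pred=N actual=T -> ctr[0]=2
Ev 14: PC=1 idx=1 pred=N actual=T -> ctr[1]=1

Answer: N T N T T N T T N N N N N N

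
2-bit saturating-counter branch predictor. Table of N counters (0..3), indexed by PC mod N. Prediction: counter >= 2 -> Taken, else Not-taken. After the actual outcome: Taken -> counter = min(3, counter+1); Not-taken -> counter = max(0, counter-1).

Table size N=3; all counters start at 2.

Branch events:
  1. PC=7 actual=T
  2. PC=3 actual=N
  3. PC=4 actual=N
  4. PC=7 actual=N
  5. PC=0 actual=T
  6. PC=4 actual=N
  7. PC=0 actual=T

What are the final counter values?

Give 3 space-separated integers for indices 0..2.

Ev 1: PC=7 idx=1 pred=T actual=T -> ctr[1]=3
Ev 2: PC=3 idx=0 pred=T actual=N -> ctr[0]=1
Ev 3: PC=4 idx=1 pred=T actual=N -> ctr[1]=2
Ev 4: PC=7 idx=1 pred=T actual=N -> ctr[1]=1
Ev 5: PC=0 idx=0 pred=N actual=T -> ctr[0]=2
Ev 6: PC=4 idx=1 pred=N actual=N -> ctr[1]=0
Ev 7: PC=0 idx=0 pred=T actual=T -> ctr[0]=3

Answer: 3 0 2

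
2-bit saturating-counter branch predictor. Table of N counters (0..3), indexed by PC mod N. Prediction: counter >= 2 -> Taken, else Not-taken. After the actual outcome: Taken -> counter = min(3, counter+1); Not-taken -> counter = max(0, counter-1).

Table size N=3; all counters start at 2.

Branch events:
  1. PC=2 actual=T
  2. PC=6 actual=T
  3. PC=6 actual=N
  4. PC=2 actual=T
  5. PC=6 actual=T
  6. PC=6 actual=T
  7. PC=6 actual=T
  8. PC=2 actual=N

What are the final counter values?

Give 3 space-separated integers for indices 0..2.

Answer: 3 2 2

Derivation:
Ev 1: PC=2 idx=2 pred=T actual=T -> ctr[2]=3
Ev 2: PC=6 idx=0 pred=T actual=T -> ctr[0]=3
Ev 3: PC=6 idx=0 pred=T actual=N -> ctr[0]=2
Ev 4: PC=2 idx=2 pred=T actual=T -> ctr[2]=3
Ev 5: PC=6 idx=0 pred=T actual=T -> ctr[0]=3
Ev 6: PC=6 idx=0 pred=T actual=T -> ctr[0]=3
Ev 7: PC=6 idx=0 pred=T actual=T -> ctr[0]=3
Ev 8: PC=2 idx=2 pred=T actual=N -> ctr[2]=2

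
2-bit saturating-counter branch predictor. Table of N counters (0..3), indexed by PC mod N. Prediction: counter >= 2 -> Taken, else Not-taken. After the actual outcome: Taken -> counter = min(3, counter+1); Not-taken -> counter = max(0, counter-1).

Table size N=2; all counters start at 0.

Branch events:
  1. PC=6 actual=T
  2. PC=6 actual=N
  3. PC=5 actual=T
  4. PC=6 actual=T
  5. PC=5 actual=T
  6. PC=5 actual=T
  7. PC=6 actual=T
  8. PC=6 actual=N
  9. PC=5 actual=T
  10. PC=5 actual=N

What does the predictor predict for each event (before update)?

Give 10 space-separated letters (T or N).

Answer: N N N N N T N T T T

Derivation:
Ev 1: PC=6 idx=0 pred=N actual=T -> ctr[0]=1
Ev 2: PC=6 idx=0 pred=N actual=N -> ctr[0]=0
Ev 3: PC=5 idx=1 pred=N actual=T -> ctr[1]=1
Ev 4: PC=6 idx=0 pred=N actual=T -> ctr[0]=1
Ev 5: PC=5 idx=1 pred=N actual=T -> ctr[1]=2
Ev 6: PC=5 idx=1 pred=T actual=T -> ctr[1]=3
Ev 7: PC=6 idx=0 pred=N actual=T -> ctr[0]=2
Ev 8: PC=6 idx=0 pred=T actual=N -> ctr[0]=1
Ev 9: PC=5 idx=1 pred=T actual=T -> ctr[1]=3
Ev 10: PC=5 idx=1 pred=T actual=N -> ctr[1]=2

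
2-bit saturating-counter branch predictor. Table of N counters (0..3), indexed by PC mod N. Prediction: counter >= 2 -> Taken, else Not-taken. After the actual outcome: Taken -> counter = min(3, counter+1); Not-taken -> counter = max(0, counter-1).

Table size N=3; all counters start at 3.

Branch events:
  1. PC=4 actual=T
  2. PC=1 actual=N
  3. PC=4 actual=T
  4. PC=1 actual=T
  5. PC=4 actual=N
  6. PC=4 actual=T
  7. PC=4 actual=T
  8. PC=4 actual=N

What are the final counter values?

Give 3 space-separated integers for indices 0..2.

Ev 1: PC=4 idx=1 pred=T actual=T -> ctr[1]=3
Ev 2: PC=1 idx=1 pred=T actual=N -> ctr[1]=2
Ev 3: PC=4 idx=1 pred=T actual=T -> ctr[1]=3
Ev 4: PC=1 idx=1 pred=T actual=T -> ctr[1]=3
Ev 5: PC=4 idx=1 pred=T actual=N -> ctr[1]=2
Ev 6: PC=4 idx=1 pred=T actual=T -> ctr[1]=3
Ev 7: PC=4 idx=1 pred=T actual=T -> ctr[1]=3
Ev 8: PC=4 idx=1 pred=T actual=N -> ctr[1]=2

Answer: 3 2 3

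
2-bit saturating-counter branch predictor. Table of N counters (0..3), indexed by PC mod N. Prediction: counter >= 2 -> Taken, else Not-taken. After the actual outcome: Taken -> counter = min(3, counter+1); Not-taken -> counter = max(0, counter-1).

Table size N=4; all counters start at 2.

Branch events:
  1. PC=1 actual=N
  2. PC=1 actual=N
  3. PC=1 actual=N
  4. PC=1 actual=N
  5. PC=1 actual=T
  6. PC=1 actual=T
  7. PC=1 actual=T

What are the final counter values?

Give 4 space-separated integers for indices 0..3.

Answer: 2 3 2 2

Derivation:
Ev 1: PC=1 idx=1 pred=T actual=N -> ctr[1]=1
Ev 2: PC=1 idx=1 pred=N actual=N -> ctr[1]=0
Ev 3: PC=1 idx=1 pred=N actual=N -> ctr[1]=0
Ev 4: PC=1 idx=1 pred=N actual=N -> ctr[1]=0
Ev 5: PC=1 idx=1 pred=N actual=T -> ctr[1]=1
Ev 6: PC=1 idx=1 pred=N actual=T -> ctr[1]=2
Ev 7: PC=1 idx=1 pred=T actual=T -> ctr[1]=3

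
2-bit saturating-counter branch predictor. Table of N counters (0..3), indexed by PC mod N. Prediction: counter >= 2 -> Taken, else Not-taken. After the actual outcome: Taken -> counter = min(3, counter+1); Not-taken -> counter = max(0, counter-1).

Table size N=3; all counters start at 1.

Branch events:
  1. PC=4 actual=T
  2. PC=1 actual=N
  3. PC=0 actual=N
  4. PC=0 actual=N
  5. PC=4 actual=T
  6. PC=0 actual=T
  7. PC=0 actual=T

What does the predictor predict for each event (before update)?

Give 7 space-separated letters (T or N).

Ev 1: PC=4 idx=1 pred=N actual=T -> ctr[1]=2
Ev 2: PC=1 idx=1 pred=T actual=N -> ctr[1]=1
Ev 3: PC=0 idx=0 pred=N actual=N -> ctr[0]=0
Ev 4: PC=0 idx=0 pred=N actual=N -> ctr[0]=0
Ev 5: PC=4 idx=1 pred=N actual=T -> ctr[1]=2
Ev 6: PC=0 idx=0 pred=N actual=T -> ctr[0]=1
Ev 7: PC=0 idx=0 pred=N actual=T -> ctr[0]=2

Answer: N T N N N N N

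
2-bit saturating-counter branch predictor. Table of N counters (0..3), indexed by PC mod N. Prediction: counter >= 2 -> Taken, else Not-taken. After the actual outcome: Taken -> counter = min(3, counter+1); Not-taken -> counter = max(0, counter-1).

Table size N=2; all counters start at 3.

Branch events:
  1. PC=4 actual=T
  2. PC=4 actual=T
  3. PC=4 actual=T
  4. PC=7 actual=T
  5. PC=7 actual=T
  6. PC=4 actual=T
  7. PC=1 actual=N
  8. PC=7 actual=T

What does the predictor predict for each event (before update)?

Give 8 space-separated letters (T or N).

Answer: T T T T T T T T

Derivation:
Ev 1: PC=4 idx=0 pred=T actual=T -> ctr[0]=3
Ev 2: PC=4 idx=0 pred=T actual=T -> ctr[0]=3
Ev 3: PC=4 idx=0 pred=T actual=T -> ctr[0]=3
Ev 4: PC=7 idx=1 pred=T actual=T -> ctr[1]=3
Ev 5: PC=7 idx=1 pred=T actual=T -> ctr[1]=3
Ev 6: PC=4 idx=0 pred=T actual=T -> ctr[0]=3
Ev 7: PC=1 idx=1 pred=T actual=N -> ctr[1]=2
Ev 8: PC=7 idx=1 pred=T actual=T -> ctr[1]=3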